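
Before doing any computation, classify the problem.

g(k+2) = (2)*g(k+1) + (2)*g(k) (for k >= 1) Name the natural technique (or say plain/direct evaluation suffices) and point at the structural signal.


Method: the characteristic-root method — no index-dependence in the weights and nothing inhomogeneous: classic characteristic-equation setup.


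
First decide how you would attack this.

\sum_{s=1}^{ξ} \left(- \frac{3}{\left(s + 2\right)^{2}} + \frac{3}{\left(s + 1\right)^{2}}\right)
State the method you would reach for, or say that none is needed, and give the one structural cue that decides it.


Diagnosis: telescoping — the summand is built as \frac{3}{\left(s + 1\right)^{2}} minus its own successor — adjacent terms annihilate down the line.


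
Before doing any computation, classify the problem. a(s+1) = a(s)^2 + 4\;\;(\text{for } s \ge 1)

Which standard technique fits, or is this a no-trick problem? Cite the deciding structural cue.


Best approach: no special technique — the sequence value feeds back through itself nonlinearly — linear superposition fails, and every superposition-based closed form fails with it.


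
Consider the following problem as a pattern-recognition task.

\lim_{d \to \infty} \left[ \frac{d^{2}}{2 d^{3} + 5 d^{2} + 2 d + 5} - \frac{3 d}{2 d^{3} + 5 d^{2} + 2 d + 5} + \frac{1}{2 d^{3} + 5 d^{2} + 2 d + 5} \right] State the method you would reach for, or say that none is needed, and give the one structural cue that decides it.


Method: dominant-term comparison — at large d only the top-degree terms survive; compare the leading terms and the limit falls out. l'Hôpital's at-infinity variant applies to the expression viewed as a single quotient; the leading-term comparison is the direct route.


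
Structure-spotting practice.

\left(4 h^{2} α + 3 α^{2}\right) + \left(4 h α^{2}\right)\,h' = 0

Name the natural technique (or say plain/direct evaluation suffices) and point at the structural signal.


Diagnosis: the exact-equation method — checking ∂/∂h of 4 h^{2} α + 3 α^{2} against ∂/∂α of 4 h α^{2}: they match — the equation is exact as it stands.


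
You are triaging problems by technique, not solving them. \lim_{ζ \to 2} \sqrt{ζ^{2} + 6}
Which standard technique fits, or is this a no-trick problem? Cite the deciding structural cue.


Verdict: no special technique — the expression is continuous at 2 — substitute and evaluate; no indeterminate form appears.


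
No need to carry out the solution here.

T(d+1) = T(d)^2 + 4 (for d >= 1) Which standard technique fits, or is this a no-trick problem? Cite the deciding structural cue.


Best approach: no special technique — the sequence value feeds back through itself nonlinearly — linear superposition fails, and every superposition-based closed form fails with it.


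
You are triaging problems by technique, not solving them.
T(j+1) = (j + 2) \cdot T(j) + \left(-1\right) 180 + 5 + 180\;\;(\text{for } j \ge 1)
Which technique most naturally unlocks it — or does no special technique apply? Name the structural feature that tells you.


Technique: a summation factor — because the multiplier j + 2 is index-dependent, divide through by its running product and sum the resulting differences.


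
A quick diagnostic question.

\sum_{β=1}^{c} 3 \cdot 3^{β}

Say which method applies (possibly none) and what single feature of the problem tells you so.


Diagnosis: the geometric series formula — the ratio of consecutive terms is the constant 3, independent of the index — a geometric sum.


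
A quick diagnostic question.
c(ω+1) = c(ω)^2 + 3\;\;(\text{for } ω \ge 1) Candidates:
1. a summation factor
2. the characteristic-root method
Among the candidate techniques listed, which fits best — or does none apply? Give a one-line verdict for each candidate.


Method: no special technique — each new value is a nonlinear function of earlier ones — scaling arguments and superposition both fail.
- a summation factor: no summation factor applies — the rule is not linear in the sequence values.
- the characteristic-root method: nonlinearity rules out exponential-mode superposition from the start.


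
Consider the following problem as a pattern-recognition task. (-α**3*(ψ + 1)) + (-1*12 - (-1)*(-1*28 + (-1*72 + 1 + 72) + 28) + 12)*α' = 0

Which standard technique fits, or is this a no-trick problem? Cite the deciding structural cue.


Technique: separation of variables — all dependence on the two variables factors apart, the defining separable shape.


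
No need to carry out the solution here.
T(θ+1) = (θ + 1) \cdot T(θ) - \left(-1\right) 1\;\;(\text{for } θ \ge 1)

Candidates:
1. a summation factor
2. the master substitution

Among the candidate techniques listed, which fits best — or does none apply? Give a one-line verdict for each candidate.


Technique: a summation factor — an index-dependent multiplier θ + 1 rules out characteristic roots; a summation factor converts it to a pure difference.
- a summation factor: applies; the problem has the shape this method handles.
- the master substitution — the recursion shifts the index rather than dividing it.


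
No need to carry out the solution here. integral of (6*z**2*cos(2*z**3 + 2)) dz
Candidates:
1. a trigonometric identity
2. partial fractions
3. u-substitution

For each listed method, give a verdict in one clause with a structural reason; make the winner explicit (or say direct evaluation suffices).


Best approach: u-substitution — set u = 2*z**3 + 2: a constant multiple of its derivative, namely 6*z**2, is present as a factor once the integrand is collected, so the du is sitting there waiting.
- a trigonometric identity: the trigonometric factor has no even power to reduce and no cross-frequency product to convert — the standard power-reduction and product-to-sum identities do not engage it.
- partial fractions — there is no rational-function structure to decompose.
- u-substitution: applies; the problem has the shape this method handles.


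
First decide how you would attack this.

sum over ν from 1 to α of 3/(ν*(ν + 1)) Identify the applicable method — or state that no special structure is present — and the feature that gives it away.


Verdict: telescoping — split 3/(ν*(ν + 1)) by partial fractions and the pieces are one function at shifted arguments — interior terms cancel.


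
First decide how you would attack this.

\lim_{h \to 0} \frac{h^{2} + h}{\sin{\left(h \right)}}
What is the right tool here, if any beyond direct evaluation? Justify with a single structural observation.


Technique: l'Hôpital's rule (0/0) — the 0/0 form at 0 is the signature situation for l'Hôpital's rule. One could equally expand both pieces locally and compare leading terms; the rule does that in one stroke.


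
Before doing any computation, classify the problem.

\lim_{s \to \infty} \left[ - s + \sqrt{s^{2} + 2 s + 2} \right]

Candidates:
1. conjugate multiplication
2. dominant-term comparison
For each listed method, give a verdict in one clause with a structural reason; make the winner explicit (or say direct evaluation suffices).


Technique: conjugate multiplication — divergence minus divergence hides a finite answer — expose it by pairing \sqrt{s^{2} + 2 s + 2} - s with its conjugate.
- conjugate multiplication: yes — fits the structure here.
- dominant-term comparison — this is not a rational comparison of growth rates at infinity.


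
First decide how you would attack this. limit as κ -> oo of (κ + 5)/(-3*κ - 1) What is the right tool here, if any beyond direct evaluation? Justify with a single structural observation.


Diagnosis: dominant-term comparison — as κ grows, only the highest-degree terms matter — compare leading terms and read the limit off. Differentiating the expression as a single quotient would eventually settle it as well; matching dominant growth settles it immediately.


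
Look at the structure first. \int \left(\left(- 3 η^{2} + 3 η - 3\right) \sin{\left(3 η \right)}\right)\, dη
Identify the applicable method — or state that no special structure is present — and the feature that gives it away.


Best approach: integration by parts — the integrand splits as - 3 η^{2} + 3 η - 3 times \sin{\left(3 η \right)} — repeatedly differentiating the polynomial part kills it, which is the parts ladder.


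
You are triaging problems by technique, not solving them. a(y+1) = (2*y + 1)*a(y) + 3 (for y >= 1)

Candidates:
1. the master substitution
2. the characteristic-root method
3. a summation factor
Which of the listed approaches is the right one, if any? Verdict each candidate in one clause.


Technique: a summation factor — first-order, linear, moving coefficient 2*y + 1: the discrete analogue of an integrating factor handles it.
- the master substitution: the recursion steps by a constant offset, so exponential reindexing is pointless.
- the characteristic-root method — the coefficients change with the index, which the root method cannot absorb.
- a summation factor — applicable, and directly so.


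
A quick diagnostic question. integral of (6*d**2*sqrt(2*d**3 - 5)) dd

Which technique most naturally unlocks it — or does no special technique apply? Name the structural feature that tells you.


Technique: u-substitution — spotting that 6*d**2 is a constant multiple of the derivative of 2*d**3 - 5 is the key observation — substitute u = 2*d**3 - 5 and the integral becomes one-dimensional in u.


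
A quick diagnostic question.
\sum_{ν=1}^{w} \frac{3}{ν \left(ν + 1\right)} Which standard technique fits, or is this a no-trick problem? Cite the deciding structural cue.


Technique: telescoping — integer-spaced poles in \frac{3}{ν \left(ν + 1\right)} are the telescoping signature in disguise.


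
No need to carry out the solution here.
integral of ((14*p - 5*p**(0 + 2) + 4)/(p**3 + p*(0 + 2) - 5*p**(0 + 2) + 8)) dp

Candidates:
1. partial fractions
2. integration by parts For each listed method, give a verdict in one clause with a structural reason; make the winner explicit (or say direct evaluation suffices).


Best approach: partial fractions — once (p**3 + p*(0 + 2) - 5*p**(0 + 2) + 8) is factored, each root contributes a simple-fraction term; integrate them one at a time.
- partial fractions: a fit — the right tool for this form.
- integration by parts: there is no nonconstant-polynomial-times-kernel split with an exp, sine, cosine (degree-1 argument), or logarithm partner.


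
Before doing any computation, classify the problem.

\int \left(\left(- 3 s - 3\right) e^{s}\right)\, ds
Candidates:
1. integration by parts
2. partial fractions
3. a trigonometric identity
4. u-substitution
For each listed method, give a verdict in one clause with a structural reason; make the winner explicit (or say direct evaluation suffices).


Technique: integration by parts — differentiate - 3 s - 3, integrate e^{s}: each pass lowers the polynomial degree, so parts terminates.
- integration by parts: applicable, and directly so.
- partial fractions — the expression is not a ratio of polynomials that decomposes further.
- a trigonometric identity: there is no trigonometric structure at all — the integrand carries no sine or cosine to rewrite.
- u-substitution — no subexpression of the integrand serves as a whole-integral substitution inner — individual terms may offer their own, but none carries its derivative as a factor of the full integrand; a working change of variable would have to be constructed from outside the expression.


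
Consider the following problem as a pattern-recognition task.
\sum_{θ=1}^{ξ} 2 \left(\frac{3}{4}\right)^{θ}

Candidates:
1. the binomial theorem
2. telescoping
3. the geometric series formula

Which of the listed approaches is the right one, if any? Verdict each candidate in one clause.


Verdict: the geometric series formula — each summand is the previous one scaled by \frac{3}{4}; that constant multiplier is itself the geometric structure.
- the binomial theorem — the terms lack the binomial-coefficient-weighted complementary-power pattern of an expansion.
- telescoping — the terms as presented offer no neighboring cancellation — a telescoping rewrite may exist, but the displayed structure does not hand one over.
- the geometric series formula — applies; the problem has the shape this method handles.


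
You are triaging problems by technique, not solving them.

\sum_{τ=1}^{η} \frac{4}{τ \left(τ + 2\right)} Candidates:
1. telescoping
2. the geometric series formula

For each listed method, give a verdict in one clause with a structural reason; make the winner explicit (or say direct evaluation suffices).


Verdict: telescoping — split \frac{4}{τ \left(τ + 2\right)} by partial fractions and the pieces are one function at shifted arguments — interior terms cancel.
- telescoping: yes — fits the structure here.
- the geometric series formula — there is no constant term-to-term ratio.


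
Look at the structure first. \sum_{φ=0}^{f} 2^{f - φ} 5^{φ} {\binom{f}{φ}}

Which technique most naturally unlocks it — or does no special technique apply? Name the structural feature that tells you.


Diagnosis: the binomial theorem — the summand is term φ of a binomial expansion in 5 and 2; the whole sum is a single power.


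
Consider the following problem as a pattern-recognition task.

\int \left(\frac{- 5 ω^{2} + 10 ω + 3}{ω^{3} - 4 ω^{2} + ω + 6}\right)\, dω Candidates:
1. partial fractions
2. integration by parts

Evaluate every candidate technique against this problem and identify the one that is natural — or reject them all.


Diagnosis: partial fractions — the integrand is a proper rational function and its denominator ω^{3} - 4 ω^{2} + ω + 6 factors into distinct pieces, so it splits into simple fractions.
- partial fractions — a fit — the right tool for this form.
- integration by parts: no split into a nonconstant polynomial times one of the standard kernels — exp, sine, or cosine of a linear argument, or a logarithm — applies here.


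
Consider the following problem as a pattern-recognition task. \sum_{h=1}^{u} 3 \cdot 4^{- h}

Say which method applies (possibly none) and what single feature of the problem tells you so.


Verdict: the geometric series formula — consecutive terms stand in a fixed index-free ratio — the geometric sum formula closes it.


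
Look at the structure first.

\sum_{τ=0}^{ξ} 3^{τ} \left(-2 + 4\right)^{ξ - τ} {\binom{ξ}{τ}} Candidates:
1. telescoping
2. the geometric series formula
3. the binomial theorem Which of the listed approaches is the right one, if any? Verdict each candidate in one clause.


Verdict: the binomial theorem — terms weighting {\binom{ξ}{τ}} against matched powers of 3 and (-2 + 4) reassemble into (3 + (-2 + 4))^ξ by the binomial theorem.
- telescoping: neither a shifted-difference shape nor integer-spaced poles are present.
- the geometric series formula: there is no constant term-to-term ratio.
- the binomial theorem — a fit — the right tool for this form.


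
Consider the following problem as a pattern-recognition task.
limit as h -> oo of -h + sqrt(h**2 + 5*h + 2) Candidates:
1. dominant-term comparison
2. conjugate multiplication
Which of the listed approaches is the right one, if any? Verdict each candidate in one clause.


Method: conjugate multiplication — two divergent pieces with a minus sign between them and a radical in the mix: rationalize sqrt(h**2 + 5*h + 2) - h before any limit law applies.
- dominant-term comparison: this limit is not decided by comparing polynomial growth at infinity.
- conjugate multiplication — applies; the problem has the shape this method handles.


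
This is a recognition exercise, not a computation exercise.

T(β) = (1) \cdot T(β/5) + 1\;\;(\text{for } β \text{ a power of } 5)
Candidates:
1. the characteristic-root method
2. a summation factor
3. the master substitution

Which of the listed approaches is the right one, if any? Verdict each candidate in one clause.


Verdict: the master substitution — the argument contracts 5-fold per step: reindex β exponentially and solve the linear recurrence in the new index.
- the characteristic-root method — the recursion divides its index rather than shifting it — outside the constant-shift family the root method covers.
- a summation factor: the recursion divides its index rather than shifting it — there is no previous-term chain for a summation factor to telescope.
- the master substitution — applies; the problem has the shape this method handles.


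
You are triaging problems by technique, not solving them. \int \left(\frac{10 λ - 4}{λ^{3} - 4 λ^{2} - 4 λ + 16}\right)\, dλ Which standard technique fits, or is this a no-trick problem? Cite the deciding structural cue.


Diagnosis: partial fractions — the bottom factors while the top stays lower-degree — split into simple fractions and integrate piece by piece.


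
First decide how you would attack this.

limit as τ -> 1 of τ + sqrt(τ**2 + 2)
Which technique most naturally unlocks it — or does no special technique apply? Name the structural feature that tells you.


Best approach: no special technique — the expression is continuous at the evaluation point — substitute directly; no indeterminate form appears.


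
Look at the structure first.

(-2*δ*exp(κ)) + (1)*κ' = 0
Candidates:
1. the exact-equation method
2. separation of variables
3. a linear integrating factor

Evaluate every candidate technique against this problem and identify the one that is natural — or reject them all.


Diagnosis: separation of variables — all dependence on the two variables factors apart, the defining separable shape.
- the exact-equation method: the mixed-partials test fails on this split — it is not an exact differential as presented.
- separation of variables: applicable, and directly so.
- a linear integrating factor — the unknown enters nonlinearly (through a power, a denominator, or a transcendental function), which the linear integrating-factor recipe cannot absorb as-is — any repair would come from a preliminary substitution, not the factor.


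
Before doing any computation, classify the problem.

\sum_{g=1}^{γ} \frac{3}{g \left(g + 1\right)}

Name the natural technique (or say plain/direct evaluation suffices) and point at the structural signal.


Diagnosis: telescoping — one partial-fraction pass turns \frac{3}{g \left(g + 1\right)} into a shifted difference, and shifted differences telescope.


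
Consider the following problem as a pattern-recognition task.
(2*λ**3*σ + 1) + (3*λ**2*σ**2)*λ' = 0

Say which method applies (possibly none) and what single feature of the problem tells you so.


Diagnosis: the exact-equation method — 2*λ**3*σ + 1 and 3*λ**2*σ**2 pass the exactness check on the nose, so no integrating factor in σ or λ is needed at all.


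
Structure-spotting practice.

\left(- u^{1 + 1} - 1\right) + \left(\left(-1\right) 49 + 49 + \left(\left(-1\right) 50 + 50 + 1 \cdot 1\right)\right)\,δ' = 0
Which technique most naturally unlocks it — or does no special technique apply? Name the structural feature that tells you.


Method: no special technique — solved for the derivative, δ never appears on the right — this is a direct integration in u, not a differential-equations problem at heart.


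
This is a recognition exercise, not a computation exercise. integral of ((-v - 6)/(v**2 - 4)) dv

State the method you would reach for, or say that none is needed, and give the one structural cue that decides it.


Technique: partial fractions — break v**2 - 4 into its roots and the integral splits into logarithm-sized bites.


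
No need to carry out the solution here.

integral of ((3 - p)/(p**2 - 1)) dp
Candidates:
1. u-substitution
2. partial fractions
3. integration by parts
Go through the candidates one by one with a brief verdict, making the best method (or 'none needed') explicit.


Diagnosis: partial fractions — a proper rational integrand over the factorable p**2 - 1: partial fractions reduce it to elementary pieces.
- u-substitution: no subexpression of the integrand serves as a whole-integral substitution inner — individual terms may offer their own, but none carries its derivative as a factor of the full integrand; a working change of variable would have to be constructed from outside the expression.
- partial fractions: applies; the problem has the shape this method handles.
- integration by parts — no split into a nonconstant polynomial times one of the standard kernels — exp, sine, or cosine of a linear argument, or a logarithm — applies here.


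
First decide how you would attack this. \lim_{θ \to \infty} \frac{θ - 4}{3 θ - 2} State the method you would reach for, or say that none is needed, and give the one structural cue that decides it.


Best approach: dominant-term comparison — growth-rate triage: the leading powers of θ decide the limit, everything else is noise. As a single quotient, the ∞/∞ shape would yield to repeated differentiation as well — the growth comparison gets there in one look.


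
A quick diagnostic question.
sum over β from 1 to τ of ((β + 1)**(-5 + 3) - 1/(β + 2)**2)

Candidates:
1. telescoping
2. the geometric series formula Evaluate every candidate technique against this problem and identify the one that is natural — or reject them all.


Method: telescoping — consecutive terms evaluate one function at adjacent indices ((β + 1)**(-5 + 3) is its current value): one term's tail is the next term's head, so the chain collapses.
- telescoping: applicable, and directly so.
- the geometric series formula — dividing successive terms gives an index-dependent quantity, not a constant.


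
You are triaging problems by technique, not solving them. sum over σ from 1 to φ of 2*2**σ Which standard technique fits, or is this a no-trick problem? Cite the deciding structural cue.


Technique: the geometric series formula — consecutive terms stand in a fixed index-free ratio — the geometric sum formula closes it.


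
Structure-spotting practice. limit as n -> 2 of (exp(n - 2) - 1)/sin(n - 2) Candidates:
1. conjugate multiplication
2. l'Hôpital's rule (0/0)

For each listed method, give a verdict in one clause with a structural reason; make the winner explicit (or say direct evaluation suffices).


Technique: l'Hôpital's rule (0/0) — both numerator and denominator vanish at 2: the genuine 0/0 indeterminate that l'Hôpital exists for. The standard small-argument limits would also carry it; the rule is the systematic route.
- conjugate multiplication — multiplying by a conjugate would not remove any indeterminacy here.
- l'Hôpital's rule (0/0): yes, a natural case for it.


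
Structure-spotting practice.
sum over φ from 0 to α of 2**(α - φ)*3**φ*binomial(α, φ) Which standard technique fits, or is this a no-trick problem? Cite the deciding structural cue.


Method: the binomial theorem — the summand is term φ of a binomial expansion in 3 and 2; the whole sum is a single power.


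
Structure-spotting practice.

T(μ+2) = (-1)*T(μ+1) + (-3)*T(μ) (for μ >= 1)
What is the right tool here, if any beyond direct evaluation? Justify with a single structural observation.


Technique: the characteristic-root method — no index-dependence in the weights and nothing inhomogeneous: classic characteristic-equation setup.


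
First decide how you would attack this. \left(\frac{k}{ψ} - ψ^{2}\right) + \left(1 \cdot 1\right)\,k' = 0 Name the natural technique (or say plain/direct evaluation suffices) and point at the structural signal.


Verdict: a linear integrating factor — the unknown enters only to the first power against a nonzero forcing term — the integrating-factor template applies directly.


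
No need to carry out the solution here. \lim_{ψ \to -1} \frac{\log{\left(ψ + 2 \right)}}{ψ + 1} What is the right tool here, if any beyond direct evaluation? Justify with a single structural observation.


Verdict: l'Hôpital's rule (0/0) — numerator and denominator both vanish at -1 — a genuine 0/0 form, which is exactly when l'Hôpital applies. The standard small-argument limits would also carry it; the rule is the systematic route.


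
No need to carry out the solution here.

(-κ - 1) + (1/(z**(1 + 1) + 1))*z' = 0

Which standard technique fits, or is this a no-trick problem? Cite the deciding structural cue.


Method: separation of variables — solved for the derivative, the right side splits multiplicatively into a function of each variable alone — divide and integrate each side. One could also solve this as an exact equation; with each coefficient in its own variable, separating is the same work with fewer steps.


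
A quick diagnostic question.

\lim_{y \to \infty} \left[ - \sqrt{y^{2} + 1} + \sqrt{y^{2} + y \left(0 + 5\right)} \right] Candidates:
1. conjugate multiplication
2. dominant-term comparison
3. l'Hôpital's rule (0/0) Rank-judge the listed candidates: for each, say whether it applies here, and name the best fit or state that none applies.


Verdict: conjugate multiplication — two divergent pieces with a minus sign between them and a radical in the mix: rationalize \sqrt{y^{2} + y \left(0 + 5\right)} - \sqrt{y^{2} + 1} before any limit law applies.
- conjugate multiplication: applies; the problem has the shape this method handles.
- dominant-term comparison: no dominant power emerges to decide the limit by degree comparison.
- l'Hôpital's rule (0/0): no quotient structure at all: the clash is ∞ minus ∞, which rationalizing converts into a tractable ratio.


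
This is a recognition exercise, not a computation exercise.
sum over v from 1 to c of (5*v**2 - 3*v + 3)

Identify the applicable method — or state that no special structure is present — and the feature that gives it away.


Diagnosis: no special technique — recognize the absence of structure: constant-multiple powers of v summed plainly, no special method required.


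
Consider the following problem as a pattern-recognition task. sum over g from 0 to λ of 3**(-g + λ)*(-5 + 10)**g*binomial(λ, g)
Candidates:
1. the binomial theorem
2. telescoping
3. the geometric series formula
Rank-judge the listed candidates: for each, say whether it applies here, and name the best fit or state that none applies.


Verdict: the binomial theorem — binomial(λ, g) weighting matched powers of (-5 + 10) and 3 is the expanded form of ((-5 + 10) + 3)^λ — fold it back up.
- the binomial theorem — a fit — the right tool for this form.
- telescoping — writing out consecutive terms as given produces no pairwise cancellation.
- the geometric series formula — the term-to-term ratio changes with the index, so the geometric formula cannot close it.


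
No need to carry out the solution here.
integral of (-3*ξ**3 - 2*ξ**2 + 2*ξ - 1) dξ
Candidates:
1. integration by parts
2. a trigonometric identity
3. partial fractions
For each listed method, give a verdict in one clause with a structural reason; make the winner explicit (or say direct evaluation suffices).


Best approach: no special technique — every term is a constant multiple of a power of ξ; term-wise power-rule integration needs no preliminary transformation.
- integration by parts — parts would only shuffle a directly integrable integrand.
- a trigonometric identity: no sine or cosine appears, so there is nothing for a trigonometric identity to act on.
- partial fractions: there is no rational-function structure to decompose.


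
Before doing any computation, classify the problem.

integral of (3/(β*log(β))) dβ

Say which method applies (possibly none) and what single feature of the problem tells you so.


Diagnosis: u-substitution — viewed as a product, the integrand is a composition evaluated at log(β) times (a constant multiple of) that inner expression's derivative, so u = log(β) makes it elementary.


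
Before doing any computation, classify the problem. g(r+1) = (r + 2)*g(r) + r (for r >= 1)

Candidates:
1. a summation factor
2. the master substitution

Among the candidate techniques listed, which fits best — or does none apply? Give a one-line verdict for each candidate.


Method: a summation factor — an index-dependent multiplier r + 2 rules out characteristic roots; a summation factor converts it to a pure difference.
- a summation factor: applicable, and directly so.
- the master substitution: the recursion shifts the index rather than dividing it.


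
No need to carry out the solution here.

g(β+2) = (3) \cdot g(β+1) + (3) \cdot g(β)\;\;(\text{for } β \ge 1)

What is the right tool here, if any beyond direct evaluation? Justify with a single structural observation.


Diagnosis: the characteristic-root method — no index-dependence in the weights and nothing inhomogeneous: classic characteristic-equation setup.


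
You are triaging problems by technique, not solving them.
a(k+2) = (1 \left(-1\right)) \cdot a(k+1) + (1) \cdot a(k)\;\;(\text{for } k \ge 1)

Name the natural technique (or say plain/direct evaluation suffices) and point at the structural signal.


Technique: the characteristic-root method — constant coefficients and linearity mean the ansatz r^k reduces it to solving the characteristic polynomial.


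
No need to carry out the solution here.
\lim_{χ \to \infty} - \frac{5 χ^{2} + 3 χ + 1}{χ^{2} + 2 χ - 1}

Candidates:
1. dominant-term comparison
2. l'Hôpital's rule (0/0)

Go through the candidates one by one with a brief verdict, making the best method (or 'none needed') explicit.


Verdict: dominant-term comparison — as χ grows, only the highest-degree terms matter — compare leading terms and read the limit off.
- dominant-term comparison — a fit — the right tool for this form.
- l'Hôpital's rule (0/0): as a single quotient the expression runs to ∞/∞ at the limit point — an at-infinity form of the rule would apply, though the leading-growth comparison is the direct reading.


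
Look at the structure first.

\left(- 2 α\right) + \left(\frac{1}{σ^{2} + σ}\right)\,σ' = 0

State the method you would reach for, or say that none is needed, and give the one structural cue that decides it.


Method: separation of variables — one side of the product carries the independent variable, the other the unknown — the textbook separation shape. A Bernoulli substitution applies to this equation as given; separation takes the same equation in its displayed form.


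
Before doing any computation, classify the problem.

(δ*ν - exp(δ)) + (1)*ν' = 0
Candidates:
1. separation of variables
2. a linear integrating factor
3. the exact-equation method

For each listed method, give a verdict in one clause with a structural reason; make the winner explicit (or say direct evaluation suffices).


Diagnosis: a linear integrating factor — arrange it as ν' + δ·ν = (the forcing term) and the integrating factor does the rest.
- separation of variables — the two dependences are entangled, not a clean product of one-variable pieces.
- a linear integrating factor — a fit — the right tool for this form.
- the exact-equation method — exactness fails on the nose — the mixed partials do not match.


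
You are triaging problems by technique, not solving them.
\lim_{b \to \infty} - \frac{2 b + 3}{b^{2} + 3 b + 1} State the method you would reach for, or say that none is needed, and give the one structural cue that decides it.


Best approach: dominant-term comparison — divide through by the highest power of b; every lower-order term dies and the dominant terms decide the limit. As a single quotient, the ∞/∞ shape would yield to repeated differentiation as well — the growth comparison gets there in one look.


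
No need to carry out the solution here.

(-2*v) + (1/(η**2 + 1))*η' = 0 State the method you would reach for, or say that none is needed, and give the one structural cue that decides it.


Diagnosis: separation of variables — separating collects all η-dependence with the derivative and leaves all v-dependence opposite: variables separate. The equation is exact as it stands too — a potential function exists — though separation reads the split structure directly.


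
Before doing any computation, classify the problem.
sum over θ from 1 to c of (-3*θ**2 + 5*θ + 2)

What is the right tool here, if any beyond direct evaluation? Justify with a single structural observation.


Diagnosis: no special technique — constant-multiple powers of θ with no cancellation partners and no common ratio — use the standard power-sum formulas.


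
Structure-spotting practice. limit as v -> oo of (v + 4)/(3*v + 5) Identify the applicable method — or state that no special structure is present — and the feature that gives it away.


Technique: dominant-term comparison — divide by the highest power of v present: lower-order terms vanish and the dominant ratio remains. As a single quotient, the ∞/∞ shape would yield to repeated differentiation as well — the growth comparison gets there in one look.


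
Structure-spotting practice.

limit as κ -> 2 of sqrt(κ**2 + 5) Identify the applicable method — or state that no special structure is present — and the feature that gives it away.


Best approach: no special technique — no vanishing denominator and no indeterminate clash at the point — evaluation is immediate.


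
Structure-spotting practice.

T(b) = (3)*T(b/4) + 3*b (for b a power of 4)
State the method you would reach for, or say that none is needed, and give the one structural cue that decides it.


Technique: the master substitution — treat m = log base 4 of b as the new clock: one recursion step advances m by one while b scales by 4.


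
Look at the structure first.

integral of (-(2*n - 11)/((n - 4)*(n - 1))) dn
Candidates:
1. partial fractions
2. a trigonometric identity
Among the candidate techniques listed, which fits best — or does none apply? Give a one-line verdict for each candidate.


Best approach: partial fractions — a proper rational integrand whose denominator splits into simpler factors — decompose into partial fractions first.
- partial fractions — yes, a natural case for it.
- a trigonometric identity — there is no trigonometric structure at all — the integrand carries no sine or cosine to rewrite.


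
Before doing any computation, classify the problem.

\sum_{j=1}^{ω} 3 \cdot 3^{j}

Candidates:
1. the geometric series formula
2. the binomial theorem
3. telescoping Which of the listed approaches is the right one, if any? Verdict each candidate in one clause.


Verdict: the geometric series formula — term-over-term division gives 3 every time — index-free ratio, geometric sum formula applies.
- the geometric series formula: applies; the problem has the shape this method handles.
- the binomial theorem — there is no sum-raised-to-a-power identity hiding in these terms.
- telescoping: in the displayed form, no term reappears at a neighboring index to cancel against.


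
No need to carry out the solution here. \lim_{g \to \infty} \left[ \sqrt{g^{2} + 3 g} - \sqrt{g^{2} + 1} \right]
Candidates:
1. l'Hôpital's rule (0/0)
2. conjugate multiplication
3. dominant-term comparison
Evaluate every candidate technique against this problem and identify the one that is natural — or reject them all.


Best approach: conjugate multiplication — two divergent pieces with a minus sign between them and a radical in the mix: rationalize \sqrt{g^{2} + 3 g} - \sqrt{g^{2} + 1} before any limit law applies.
- l'Hôpital's rule (0/0) — substitution produces ∞ − ∞ rather than a vanishing quotient; the rule needs a 0/0 ratio to act on.
- conjugate multiplication — applicable, and directly so.
- dominant-term comparison — no dominant-degree comparison decides it.


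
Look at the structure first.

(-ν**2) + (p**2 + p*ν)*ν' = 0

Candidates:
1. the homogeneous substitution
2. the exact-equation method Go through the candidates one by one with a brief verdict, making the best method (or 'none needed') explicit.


Verdict: the homogeneous substitution — the slope's numerator and denominator share total degree; set v = ν/p and the equation drops to separable form. A Bernoulli substitution after rearrangement (possibly exchanging dependent and independent variable) is a fair alternative; the homogeneous route works on the equation as it stands.
- the homogeneous substitution — applies; the problem has the shape this method handles.
- the exact-equation method — the cross partial derivatives disagree, so no single potential exists.


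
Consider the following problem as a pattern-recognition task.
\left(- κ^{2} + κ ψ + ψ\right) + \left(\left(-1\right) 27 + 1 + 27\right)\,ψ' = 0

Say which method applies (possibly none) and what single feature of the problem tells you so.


Verdict: a linear integrating factor — the unknown enters only to the first power against a nonzero forcing term — the integrating-factor template applies directly.


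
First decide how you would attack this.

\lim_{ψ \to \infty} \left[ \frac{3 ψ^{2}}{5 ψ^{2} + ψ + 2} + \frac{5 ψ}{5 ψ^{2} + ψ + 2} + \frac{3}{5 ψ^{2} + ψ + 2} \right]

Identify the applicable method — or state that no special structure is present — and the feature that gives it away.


Best approach: dominant-term comparison — as ψ grows, only the highest-degree terms matter — compare leading terms and read the limit off. l'Hôpital's at-infinity variant applies to the expression viewed as a single quotient; the leading-term comparison is the direct route.


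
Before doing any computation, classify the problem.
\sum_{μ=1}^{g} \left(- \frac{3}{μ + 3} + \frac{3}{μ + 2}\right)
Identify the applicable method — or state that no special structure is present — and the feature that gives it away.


Verdict: telescoping — the summand is built as \frac{3}{μ + 2} minus its own successor — adjacent terms annihilate down the line.


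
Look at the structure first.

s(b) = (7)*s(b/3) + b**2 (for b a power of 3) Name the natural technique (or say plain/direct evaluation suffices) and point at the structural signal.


Best approach: the master substitution — a divide-and-conquer shape: argument b/3, so change variables with b = 3^m and solve the linear version.


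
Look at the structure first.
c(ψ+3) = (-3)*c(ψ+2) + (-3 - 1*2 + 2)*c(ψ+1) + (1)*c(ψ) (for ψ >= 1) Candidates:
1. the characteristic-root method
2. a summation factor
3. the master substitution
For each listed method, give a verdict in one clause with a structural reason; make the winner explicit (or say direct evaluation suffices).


Method: the characteristic-root method — try a geometric ansatz r^ψ: constant coefficients turn the recurrence into one polynomial equation in r.
- the characteristic-root method — yes — fits the structure here.
- a summation factor — the recurrence reaches back more than one step, outside the first-order family a summation factor normalizes.
- the master substitution: with no divided-index recursive call, reindexing by powers of a base buys nothing.


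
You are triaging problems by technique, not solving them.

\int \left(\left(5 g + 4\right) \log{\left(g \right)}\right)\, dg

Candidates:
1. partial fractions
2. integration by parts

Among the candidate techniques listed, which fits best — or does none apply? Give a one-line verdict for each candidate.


Verdict: integration by parts — the logarithm \log{\left(g \right)} wants to be differentiated, not integrated; parts makes that legal.
- partial fractions — there is no rational-function structure to decompose.
- integration by parts: applicable, and directly so.


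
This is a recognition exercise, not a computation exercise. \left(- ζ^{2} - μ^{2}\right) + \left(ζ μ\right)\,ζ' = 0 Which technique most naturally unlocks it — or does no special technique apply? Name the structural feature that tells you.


Best approach: the homogeneous substitution — scaling μ and ζ together leaves the slope fixed — it depends only on ζ/μ, so substitute the ratio. This doubles as a Bernoulli equation in the unknown as written; the homogeneous route needs no setup at all.
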